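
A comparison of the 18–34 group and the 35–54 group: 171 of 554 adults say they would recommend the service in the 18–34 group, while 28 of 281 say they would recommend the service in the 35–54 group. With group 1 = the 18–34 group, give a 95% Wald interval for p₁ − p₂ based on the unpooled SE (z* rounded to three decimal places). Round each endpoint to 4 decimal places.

p̂₁ = 171/554 = 0.30866, p̂₂ = 28/281 = 0.09964; p̂₁ − p̂₂ = 0.20902.
SE = √(0.000385182 + 0.000319271) = √0.000704453 = 0.026542.
z* = 1.960 at the 95% level. Margin of error = 0.05202.
CI: 0.20902 ± 0.05202 = (0.1570, 0.2610).

(0.1570, 0.2610)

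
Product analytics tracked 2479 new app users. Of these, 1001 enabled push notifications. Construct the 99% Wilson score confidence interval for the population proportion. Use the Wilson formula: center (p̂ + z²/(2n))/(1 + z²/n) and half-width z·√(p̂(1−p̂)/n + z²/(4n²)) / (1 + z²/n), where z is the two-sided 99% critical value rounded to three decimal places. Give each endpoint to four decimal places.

p̂ = 1001/2479 = 0.40379; z = 2.576, so z² = 6.635776.
1 + z²/n = 1.002677.
Center = (0.40379 + 0.001338)/1.002677 = 0.40405.
Radicand: p̂(1−p̂)/n + z²/(4n²) = 0.000097113 + 0.000000270 = 0.000097383.
Half-width = z·√(radicand)/denom = 2.576·0.009868/1.002677 = 0.02535.
Interval: 0.40405 ± 0.02535 → (0.3787, 0.4294).

(0.3787, 0.4294)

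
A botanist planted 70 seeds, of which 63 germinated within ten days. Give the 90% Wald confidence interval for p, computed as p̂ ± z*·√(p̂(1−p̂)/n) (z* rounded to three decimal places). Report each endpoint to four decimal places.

(0.8410, 0.9590)

With x = 63 successes in n = 70, p̂ = 0.90000.
SE(p̂) = √(0.90000·0.10000/70) = 0.035857.
z* = 1.645 at the 90% level.
Margin = 1.645·0.035857 = 0.05898.
So the interval runs from 0.8410 to 0.9590.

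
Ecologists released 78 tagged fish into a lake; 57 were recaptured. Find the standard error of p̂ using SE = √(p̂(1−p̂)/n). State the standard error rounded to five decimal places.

With x = 57 successes in n = 78, p̂ = 0.73077.
p̂(1−p̂) = 0.73077·0.26923 = 0.196745.
SE = √(0.196745/78) = 0.05022.

SE = 0.05022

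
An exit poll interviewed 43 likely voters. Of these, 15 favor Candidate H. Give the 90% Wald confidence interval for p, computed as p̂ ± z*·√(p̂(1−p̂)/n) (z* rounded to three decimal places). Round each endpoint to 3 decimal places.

p̂ = 15/43 = 0.34884.
SE = √(p̂(1−p̂)/n) = √(0.227150/43) = 0.072681.
The 90% critical value is z* = 1.645.
Margin = 1.645·0.072681 = 0.11956.
CI: 0.34884 ± 0.11956 = (0.229, 0.468).

(0.229, 0.468)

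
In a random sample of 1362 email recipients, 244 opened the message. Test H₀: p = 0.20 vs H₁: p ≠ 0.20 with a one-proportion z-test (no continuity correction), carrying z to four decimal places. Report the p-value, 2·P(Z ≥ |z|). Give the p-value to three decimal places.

p-value = 0.054

With x = 244 successes in n = 1362, p̂ = 0.17915.
SE₀ = √(0.20·0.80/1362) = 0.010839.
Test statistic (full precision, shown to 4 dp): z = (244/1362 − 0.20)/SE₀ ≈ -1.9238.
From the standard normal, 2·P(Z ≥ |z|) = 0.054.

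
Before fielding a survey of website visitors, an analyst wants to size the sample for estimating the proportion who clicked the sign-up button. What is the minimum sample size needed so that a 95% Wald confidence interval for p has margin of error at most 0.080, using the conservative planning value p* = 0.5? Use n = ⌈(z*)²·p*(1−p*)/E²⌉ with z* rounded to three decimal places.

n = 151

z* = 1.960 at the 95% level.
p*(1−p*) = 0.50·0.50 = 0.2500.
(z*)²·p*(1−p*)/E² = 3.841600·0.2500/0.006400 = 150.062.
Rounding up, n = 151.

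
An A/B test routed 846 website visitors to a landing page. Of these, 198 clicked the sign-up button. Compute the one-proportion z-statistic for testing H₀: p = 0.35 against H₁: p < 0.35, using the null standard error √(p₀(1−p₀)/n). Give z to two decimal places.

With x = 198 successes in n = 846, p̂ = 0.23404.
Under H₀, SE = √(p₀(1−p₀)/n) = √(0.35·0.65/846) = √0.000268913 = 0.016399.
z = (0.23404 − 0.35)/0.016399 = -0.11596/0.016399 = -7.07.

z = -7.07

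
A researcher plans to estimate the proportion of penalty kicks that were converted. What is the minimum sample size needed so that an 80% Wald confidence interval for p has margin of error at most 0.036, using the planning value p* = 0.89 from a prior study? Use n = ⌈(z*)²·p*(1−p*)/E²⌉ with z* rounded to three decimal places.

For 80% confidence, z* = 1.282.
p*(1−p*) = 0.0979.
(z*)²·p*(1−p*)/E² = 1.643524·0.0979/0.001296 = 124.152.
⌈124.152⌉ = 125.

n = 125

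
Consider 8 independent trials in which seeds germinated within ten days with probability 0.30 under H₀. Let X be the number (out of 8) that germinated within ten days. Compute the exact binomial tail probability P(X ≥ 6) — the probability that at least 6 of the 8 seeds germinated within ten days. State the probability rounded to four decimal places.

X is binomial with n = 8 and p = 0.30.
P(X ≥ 6) = C(8,6)·0.30^6·0.70^2 + C(8,7)·0.30^7·0.70^1 + C(8,8)·0.30^8·0.70^0.
= 0.010002 + 0.001225 + 0.000066 = 0.0113.

P = 0.0113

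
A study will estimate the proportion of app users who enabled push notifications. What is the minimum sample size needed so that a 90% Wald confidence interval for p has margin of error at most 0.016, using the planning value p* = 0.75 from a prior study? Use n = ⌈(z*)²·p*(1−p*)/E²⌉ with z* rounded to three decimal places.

n = 1982

For 90% confidence, z* = 1.645.
p*(1−p*) = 0.1875.
(z*)²·p*(1−p*)/E² = 2.706025·0.1875/0.000256 = 1981.952.
⌈1981.952⌉ = 1982.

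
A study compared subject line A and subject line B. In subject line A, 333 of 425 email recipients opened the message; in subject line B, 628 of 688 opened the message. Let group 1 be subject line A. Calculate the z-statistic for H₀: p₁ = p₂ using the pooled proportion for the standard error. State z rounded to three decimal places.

Sample proportions: p̂₁ = 333/425 = 0.78353 and p̂₂ = 628/688 = 0.91279.
Pooled p̂ = (333+628)/(425+688) = 961/1113 = 0.86343.
SE = √[p̂(1−p̂)(1/n₁+1/n₂)] = √[0.86343·0.13657·(1/425+1/688)] ≈ 0.021186.
z = (p̂₁ − p̂₂)/SE = (0.78353 − 0.91279)/0.021186 = -0.12926/0.021186 = -6.101.

z = -6.101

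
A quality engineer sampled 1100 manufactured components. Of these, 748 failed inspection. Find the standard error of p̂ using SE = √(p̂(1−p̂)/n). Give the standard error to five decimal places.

Sample proportion p̂ = 748/1100 = 0.68000.
p̂(1−p̂) = 0.217600.
SE = √(0.217600/1100) = √0.000197818 = 0.01406.

SE = 0.01406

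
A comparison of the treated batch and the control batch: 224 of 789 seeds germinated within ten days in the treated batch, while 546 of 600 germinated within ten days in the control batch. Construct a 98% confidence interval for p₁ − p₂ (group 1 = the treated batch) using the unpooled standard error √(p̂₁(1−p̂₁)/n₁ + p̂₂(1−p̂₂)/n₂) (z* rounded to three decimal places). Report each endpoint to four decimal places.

p̂₁ = 0.28390, p̂₂ = 0.91000, so the observed difference is -0.62610.
SE = √(0.000257671 + 0.000136500) = √0.000394171 = 0.019854.
For 98% confidence, z* = 2.326. Margin of error = 0.04618.
CI: -0.62610 ± 0.04618 = (-0.6723, -0.5799).

(-0.6723, -0.5799)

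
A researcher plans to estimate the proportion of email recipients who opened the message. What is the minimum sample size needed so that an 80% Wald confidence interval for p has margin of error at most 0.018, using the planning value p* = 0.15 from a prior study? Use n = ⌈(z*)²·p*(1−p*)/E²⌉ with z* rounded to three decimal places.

For 80% confidence, z* = 1.282.
p*(1−p*) = 0.15·0.85 = 0.1275.
Required n before rounding: 1.643524 × 0.1275 / 0.018² = 646.757.
⌈646.757⌉ = 647.

n = 647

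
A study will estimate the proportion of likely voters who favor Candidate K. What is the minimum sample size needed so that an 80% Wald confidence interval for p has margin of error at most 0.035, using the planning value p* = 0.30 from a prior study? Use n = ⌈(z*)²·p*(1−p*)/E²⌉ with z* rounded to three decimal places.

n = 282

The 80% critical value is z* = 1.282.
p*(1−p*) = 0.30·0.70 = 0.2100.
Required n before rounding: 1.643524 × 0.2100 / 0.035² = 281.747.
Rounding up, n = 282.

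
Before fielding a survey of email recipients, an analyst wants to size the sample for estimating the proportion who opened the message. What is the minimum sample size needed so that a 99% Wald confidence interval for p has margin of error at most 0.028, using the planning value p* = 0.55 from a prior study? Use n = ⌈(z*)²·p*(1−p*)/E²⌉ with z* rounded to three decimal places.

n = 2095

The 99% critical value is z* = 2.576.
p*(1−p*) = 0.55·0.45 = 0.2475.
Required n before rounding: 6.635776 × 0.2475 / 0.028² = 2094.840.
⌈2094.840⌉ = 2095.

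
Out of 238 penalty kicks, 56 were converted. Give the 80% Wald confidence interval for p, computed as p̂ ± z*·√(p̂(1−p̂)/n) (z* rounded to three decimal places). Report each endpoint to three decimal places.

(0.200, 0.271)

Sample proportion p̂ = 56/238 = 0.23529.
SE(p̂) = √(0.23529·0.76471/238) = 0.027496.
The 80% critical value is z* = 1.282.
Margin = 1.282·0.027496 = 0.03525.
CI: 0.23529 ± 0.03525 = (0.200, 0.271).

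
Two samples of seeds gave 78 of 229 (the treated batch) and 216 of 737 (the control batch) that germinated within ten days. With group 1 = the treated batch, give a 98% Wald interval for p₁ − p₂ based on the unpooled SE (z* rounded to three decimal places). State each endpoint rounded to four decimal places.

p̂₁ = 0.34061, p̂₂ = 0.29308, so the observed difference is 0.04753.
Unpooled SE = √(p̂₁(1−p̂₁)/n₁ + p̂₂(1−p̂₂)/n₂) = √(0.000980765 + 0.000281118) = 0.035523.
For 98% confidence, z* = 2.326. Margin = 2.326·0.035523 = 0.08263.
CI: 0.04753 ± 0.08263 = (-0.0351, 0.1302).

(-0.0351, 0.1302)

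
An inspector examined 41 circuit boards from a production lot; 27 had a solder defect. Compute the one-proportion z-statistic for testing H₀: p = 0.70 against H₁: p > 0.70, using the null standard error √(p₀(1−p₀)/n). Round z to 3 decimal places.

With x = 27 successes in n = 41, p̂ = 0.65854.
Null standard error: √(0.70·0.30/41) = √0.005121951 = 0.071568.
z = (p̂ − p₀)/SE = (0.65854 − 0.70)/0.071568 = -0.579.

z = -0.579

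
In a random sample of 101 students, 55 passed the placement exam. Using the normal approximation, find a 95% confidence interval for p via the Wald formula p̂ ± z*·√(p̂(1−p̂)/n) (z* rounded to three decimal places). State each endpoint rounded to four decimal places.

(0.4474, 0.6417)

With x = 55 successes in n = 101, p̂ = 0.54455.
SE = √(p̂(1−p̂)/n) = √(0.248015/101) = 0.049554.
z* = 1.960 at the 95% level.
Margin = 1.960·0.049554 = 0.09713.
Interval: 0.54455 ± 0.09713 → (0.4474, 0.6417).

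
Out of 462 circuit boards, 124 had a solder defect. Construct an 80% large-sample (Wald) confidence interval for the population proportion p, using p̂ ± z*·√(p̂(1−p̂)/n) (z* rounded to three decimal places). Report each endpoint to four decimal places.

With x = 124 successes in n = 462, p̂ = 0.26840.
SE(p̂) = √(0.26840·0.73160/462) = 0.020616.
z* = 1.282 at the 80% level.
Margin of error: 1.282 × 0.020616 = 0.02643.
So the interval runs from 0.2420 to 0.2948.

(0.2420, 0.2948)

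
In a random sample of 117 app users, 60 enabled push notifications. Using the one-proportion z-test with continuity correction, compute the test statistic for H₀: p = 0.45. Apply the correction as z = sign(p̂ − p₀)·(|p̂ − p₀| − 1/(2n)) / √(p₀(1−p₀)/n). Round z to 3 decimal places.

With x = 60 successes in n = 117, p̂ = 0.51282. p̂ − p₀ = 0.062821.
1/(2n) = 0.004274.
Corrected numerator: |0.062821| − 0.004274 = 0.058547.
SE₀ = √(0.45·0.55/117) = 0.045993.
z = +0.058547/0.045993 = 1.273.

z = 1.273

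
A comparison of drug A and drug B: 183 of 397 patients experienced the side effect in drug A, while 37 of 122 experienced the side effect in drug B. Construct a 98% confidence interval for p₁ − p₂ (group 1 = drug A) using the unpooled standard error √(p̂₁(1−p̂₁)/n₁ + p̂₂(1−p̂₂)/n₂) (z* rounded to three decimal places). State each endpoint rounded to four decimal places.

p̂₁ = 183/397 = 0.46096, p̂₂ = 37/122 = 0.30328; p̂₁ − p̂₂ = 0.15768.
SE = √(0.000625883 + 0.001731973) = √0.002357856 = 0.048558.
The 98% critical value is z* = 2.326. Margin of error = 0.11295.
CI: 0.15768 ± 0.11295 = (0.0447, 0.2706).

(0.0447, 0.2706)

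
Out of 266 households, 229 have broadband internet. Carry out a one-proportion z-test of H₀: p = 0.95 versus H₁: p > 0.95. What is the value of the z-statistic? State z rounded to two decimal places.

With x = 229 successes in n = 266, p̂ = 0.86090.
Under H₀, SE = √(p₀(1−p₀)/n) = √(0.95·0.05/266) = √0.000178571 = 0.013363.
Test statistic: z = -0.08910/0.013363 = -6.67.

z = -6.67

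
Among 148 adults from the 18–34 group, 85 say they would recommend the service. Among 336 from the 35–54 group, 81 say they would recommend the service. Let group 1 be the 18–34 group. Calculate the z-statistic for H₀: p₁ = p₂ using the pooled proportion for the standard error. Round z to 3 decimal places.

Sample proportions: p̂₁ = 85/148 = 0.57432 and p̂₂ = 81/336 = 0.24107.
Pooling: p̂ = 166/484 = 0.34298.
Pooled SE = √[0.2253432·0.00973295] ≈ 0.046832.
z = 0.33325/0.046832 = 7.116.

z = 7.116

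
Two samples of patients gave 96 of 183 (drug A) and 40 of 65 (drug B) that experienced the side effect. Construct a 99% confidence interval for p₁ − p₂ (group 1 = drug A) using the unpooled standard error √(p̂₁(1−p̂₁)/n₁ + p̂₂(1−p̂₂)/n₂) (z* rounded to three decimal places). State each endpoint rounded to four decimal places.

p̂₁ = 0.52459, p̂₂ = 0.61538, so the observed difference is -0.09079.
Unpooled SE = √(p̂₁(1−p̂₁)/n₁ + p̂₂(1−p̂₂)/n₂) = √(0.001362816 + 0.003641329) = 0.070740.
The 99% critical value is z* = 2.576. Margin = 2.576·0.070740 = 0.18223.
So the interval runs from -0.2730 to 0.0914.

(-0.2730, 0.0914)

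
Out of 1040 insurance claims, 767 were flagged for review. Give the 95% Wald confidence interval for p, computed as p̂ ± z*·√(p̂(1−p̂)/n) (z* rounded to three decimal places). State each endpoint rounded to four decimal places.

(0.7108, 0.7642)

The sample proportion is 767/1040 = 0.73750.
Standard error of p̂: √(0.193594/1040) = √0.000186148 = 0.013644.
The 95% critical value is z* = 1.960.
Margin = 1.960·0.013644 = 0.02674.
So the interval runs from 0.7108 to 0.7642.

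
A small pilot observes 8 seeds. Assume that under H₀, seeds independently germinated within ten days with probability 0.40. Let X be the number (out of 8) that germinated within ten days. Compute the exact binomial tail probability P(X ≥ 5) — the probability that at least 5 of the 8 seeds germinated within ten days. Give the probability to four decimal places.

P = 0.1737

X is binomial with n = 8 and p = 0.40.
P(X ≥ 5) = C(8,5)·0.40^5·0.60^3 + C(8,6)·0.40^6·0.60^2 + C(8,7)·0.40^7·0.60^1 + C(8,8)·0.40^8·0.60^0.
= 0.123863 + 0.041288 + 0.007864 + 0.000655 = 0.1737.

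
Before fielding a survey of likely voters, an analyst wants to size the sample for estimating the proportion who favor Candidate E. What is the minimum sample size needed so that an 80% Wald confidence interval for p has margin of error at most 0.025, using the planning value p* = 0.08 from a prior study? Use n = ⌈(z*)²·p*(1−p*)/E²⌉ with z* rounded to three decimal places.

The 80% critical value is z* = 1.282.
p*(1−p*) = 0.08·0.92 = 0.0736.
(z*)²·p*(1−p*)/E² = 1.643524·0.0736/0.000625 = 193.541.
⌈193.541⌉ = 194.

n = 194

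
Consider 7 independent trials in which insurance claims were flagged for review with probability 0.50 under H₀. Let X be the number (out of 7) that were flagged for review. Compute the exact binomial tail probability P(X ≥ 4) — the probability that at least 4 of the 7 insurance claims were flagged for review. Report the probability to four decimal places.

P = 0.5000

X is binomial with n = 7 and p = 0.50.
P(X ≥ 4) = C(7,4)·0.50^4·0.50^3 + C(7,5)·0.50^5·0.50^2 + C(7,6)·0.50^6·0.50^1 + C(7,7)·0.50^7·0.50^0.
= 0.273438 + 0.164062 + 0.054688 + 0.007812 = 0.5000.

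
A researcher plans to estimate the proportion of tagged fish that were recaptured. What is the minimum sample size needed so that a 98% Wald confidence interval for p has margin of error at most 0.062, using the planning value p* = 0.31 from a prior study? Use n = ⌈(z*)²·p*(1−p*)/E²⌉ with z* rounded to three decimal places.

n = 302

The 98% critical value is z* = 2.326.
p*(1−p*) = 0.31·0.69 = 0.2139.
(z*)²·p*(1−p*)/E² = 5.410276·0.2139/0.003844 = 301.056.
Rounding up, n = 302.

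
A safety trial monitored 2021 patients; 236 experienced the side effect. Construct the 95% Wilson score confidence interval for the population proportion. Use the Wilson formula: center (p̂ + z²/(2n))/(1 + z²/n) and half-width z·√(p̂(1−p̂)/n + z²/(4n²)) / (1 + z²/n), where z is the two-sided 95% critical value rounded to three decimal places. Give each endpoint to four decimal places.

p̂ = 236/2021 = 0.11677; z = 1.960, so z² = 3.841600.
Denominator 1 + z²/n = 1 + 3.841600/2021 = 1.001901.
Adjusted center: (0.11677 + z²/(2n))/1.001901 = 0.11750.
Radicand: p̂(1−p̂)/n + z²/(4n²) = 0.000051033 + 0.000000235 = 0.000051268.
Half-width = 1.960·√0.000051268/1.001901 = 0.01401.
Interval: 0.11750 ± 0.01401 → (0.1035, 0.1315).

(0.1035, 0.1315)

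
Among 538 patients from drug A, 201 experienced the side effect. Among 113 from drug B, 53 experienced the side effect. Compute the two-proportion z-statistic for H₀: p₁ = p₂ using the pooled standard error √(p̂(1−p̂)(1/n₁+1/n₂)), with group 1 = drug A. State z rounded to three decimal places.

z = -1.890

p̂₁ = 201/538 = 0.37361, p̂₂ = 53/113 = 0.46903.
Pooling: p̂ = 254/651 = 0.39017.
Pooled SE = √[0.2379371·0.01070829] ≈ 0.050477.
z = (p̂₁ − p̂₂)/SE = (0.37361 − 0.46903)/0.050477 = -0.09542/0.050477 = -1.890.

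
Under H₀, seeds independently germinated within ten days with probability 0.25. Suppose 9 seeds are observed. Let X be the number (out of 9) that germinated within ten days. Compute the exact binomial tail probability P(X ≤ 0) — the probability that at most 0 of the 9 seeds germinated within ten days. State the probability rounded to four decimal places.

P = 0.0751

X is binomial with n = 9 and p = 0.25.
P(X ≤ 0) = C(9,0)·0.25^0·0.75^9.
= 0.075085 = 0.0751.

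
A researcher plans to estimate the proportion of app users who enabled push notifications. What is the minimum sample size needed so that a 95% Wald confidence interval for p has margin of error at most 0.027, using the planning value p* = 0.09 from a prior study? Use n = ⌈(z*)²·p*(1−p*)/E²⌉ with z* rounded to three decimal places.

z* = 1.960 at the 95% level.
p*(1−p*) = 0.09·0.91 = 0.0819.
Required n before rounding: 3.841600 × 0.0819 / 0.027² = 431.587.
⌈431.587⌉ = 432.

n = 432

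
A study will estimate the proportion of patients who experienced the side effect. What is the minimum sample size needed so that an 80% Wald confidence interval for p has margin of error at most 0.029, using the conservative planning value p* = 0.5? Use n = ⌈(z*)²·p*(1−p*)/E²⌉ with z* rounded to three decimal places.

n = 489

The 80% critical value is z* = 1.282.
p*(1−p*) = 0.2500.
(z*)²·p*(1−p*)/E² = 1.643524·0.2500/0.000841 = 488.562.
⌈488.562⌉ = 489.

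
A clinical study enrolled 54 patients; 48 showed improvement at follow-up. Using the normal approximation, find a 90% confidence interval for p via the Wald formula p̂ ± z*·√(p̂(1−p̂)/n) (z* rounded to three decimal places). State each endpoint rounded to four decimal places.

(0.8185, 0.9592)

The sample proportion is 48/54 = 0.88889.
SE(p̂) = √(0.88889·0.11111/54) = 0.042767.
The 90% critical value is z* = 1.645.
Margin of error: 1.645 × 0.042767 = 0.07035.
So the interval runs from 0.8185 to 0.9592.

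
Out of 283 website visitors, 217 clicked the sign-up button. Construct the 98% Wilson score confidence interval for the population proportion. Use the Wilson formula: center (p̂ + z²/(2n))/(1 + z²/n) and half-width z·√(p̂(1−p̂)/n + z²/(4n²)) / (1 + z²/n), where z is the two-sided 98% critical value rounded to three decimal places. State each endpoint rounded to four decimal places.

(0.7036, 0.8199)

Here p̂ = 217/283 = 0.76678 and z = 2.326 (z² = 5.410276).
Denominator 1 + z²/n = 1 + 5.410276/283 = 1.019118.
Adjusted center: (0.76678 + z²/(2n))/1.019118 = 0.76178.
Radicand: p̂(1−p̂)/n + z²/(4n²) = 0.000631894 + 0.000016888 = 0.000648782.
Half-width = 2.326·√0.000648782/1.019118 = 0.05813.
Interval: 0.76178 ± 0.05813 → (0.7036, 0.8199).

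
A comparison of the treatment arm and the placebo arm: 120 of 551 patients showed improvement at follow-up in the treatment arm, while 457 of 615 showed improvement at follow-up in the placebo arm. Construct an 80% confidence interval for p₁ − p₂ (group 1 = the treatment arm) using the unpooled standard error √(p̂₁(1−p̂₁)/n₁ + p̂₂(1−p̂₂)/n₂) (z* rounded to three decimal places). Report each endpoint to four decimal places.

(-0.5572, -0.4934)

p̂₁ = 120/551 = 0.21779, p̂₂ = 457/615 = 0.74309; p̂₁ − p̂₂ = -0.52530.
Unpooled SE = √(p̂₁(1−p̂₁)/n₁ + p̂₂(1−p̂₂)/n₂) = √(0.000309175 + 0.000310419) = 0.024892.
z* = 1.282 at the 80% level. Margin = 1.282·0.024892 = 0.03191.
So the interval runs from -0.5572 to -0.4934.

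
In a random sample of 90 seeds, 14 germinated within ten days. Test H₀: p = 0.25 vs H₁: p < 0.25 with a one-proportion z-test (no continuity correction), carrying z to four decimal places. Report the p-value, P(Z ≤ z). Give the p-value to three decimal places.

p̂ = 14/90 = 0.15556.
SE₀ = √(0.25·0.75/90) = 0.045644.
z = (p̂ − p₀)/SE = (14/90 − 0.25)/0.045644 ≈ -2.0692.
p-value = P(Z ≤ z) with z = -2.0692 → 0.019.

p-value = 0.019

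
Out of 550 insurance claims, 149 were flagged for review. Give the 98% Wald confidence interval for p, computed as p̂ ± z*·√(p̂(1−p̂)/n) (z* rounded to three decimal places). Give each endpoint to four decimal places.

(0.2268, 0.3150)

Sample proportion p̂ = 149/550 = 0.27091.
SE = √(p̂(1−p̂)/n) = √(0.197517/550) = 0.018951.
For 98% confidence, z* = 2.326.
Margin = 2.326·0.018951 = 0.04408.
CI: 0.27091 ± 0.04408 = (0.2268, 0.3150).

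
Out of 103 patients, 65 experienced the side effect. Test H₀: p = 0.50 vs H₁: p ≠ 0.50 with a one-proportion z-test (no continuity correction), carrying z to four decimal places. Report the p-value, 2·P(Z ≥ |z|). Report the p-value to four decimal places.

With x = 65 successes in n = 103, p̂ = 0.63107.
Null standard error: √(0.50·0.50/103) = √0.002427184 = 0.049266.
z = (p̂ − p₀)/SE = (65/103 − 0.50)/0.049266 ≈ 2.6604.
p-value = 2·P(Z ≥ |z|) with z = 2.6604 → 0.0078.

p-value = 0.0078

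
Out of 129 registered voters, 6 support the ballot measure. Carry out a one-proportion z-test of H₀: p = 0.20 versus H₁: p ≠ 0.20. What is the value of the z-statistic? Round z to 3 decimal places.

With x = 6 successes in n = 129, p̂ = 0.04651.
Null standard error: √(0.20·0.80/129) = √0.001240310 = 0.035218.
Test statistic: z = -0.15349/0.035218 = -4.358.

z = -4.358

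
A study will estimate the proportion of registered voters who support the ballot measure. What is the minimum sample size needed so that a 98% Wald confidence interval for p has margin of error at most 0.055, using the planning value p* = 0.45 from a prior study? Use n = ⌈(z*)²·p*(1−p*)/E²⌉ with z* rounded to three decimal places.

For 98% confidence, z* = 2.326.
p*(1−p*) = 0.2475.
Required n before rounding: 5.410276 × 0.2475 / 0.055² = 442.659.
Rounding up, n = 443.

n = 443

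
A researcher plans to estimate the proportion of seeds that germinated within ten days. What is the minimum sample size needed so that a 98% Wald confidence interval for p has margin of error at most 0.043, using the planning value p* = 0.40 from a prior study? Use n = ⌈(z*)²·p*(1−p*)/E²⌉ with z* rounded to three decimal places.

n = 703

For 98% confidence, z* = 2.326.
p*(1−p*) = 0.40·0.60 = 0.2400.
Required n before rounding: 5.410276 × 0.2400 / 0.043² = 702.253.
Rounding up, n = 703.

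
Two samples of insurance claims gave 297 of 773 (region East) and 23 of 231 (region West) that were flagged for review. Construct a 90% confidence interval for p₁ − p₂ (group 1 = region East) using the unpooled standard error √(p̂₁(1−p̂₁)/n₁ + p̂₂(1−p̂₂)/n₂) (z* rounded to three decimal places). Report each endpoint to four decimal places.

(0.2413, 0.3280)

p̂₁ = 297/773 = 0.38422, p̂₂ = 23/231 = 0.09957; p̂₁ − p̂₂ = 0.28465.
Unpooled SE = √(p̂₁(1−p̂₁)/n₁ + p̂₂(1−p̂₂)/n₂) = √(0.000306073 + 0.000388110) = 0.026347.
For 90% confidence, z* = 1.645. Margin = 1.645·0.026347 = 0.04334.
Interval: 0.28465 ± 0.04334 → (0.2413, 0.3280).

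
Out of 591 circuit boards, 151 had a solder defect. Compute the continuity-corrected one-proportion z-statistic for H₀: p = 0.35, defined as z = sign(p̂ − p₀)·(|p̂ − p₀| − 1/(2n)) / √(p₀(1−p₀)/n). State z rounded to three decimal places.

p̂ = 151/591 = 0.25550. p̂ − p₀ = -0.094501.
Continuity correction 1/(2n) = 1/1182 = 0.000846.
Corrected numerator: |-0.094501| − 0.000846 = 0.093655.
SE₀ = √(0.35·0.65/591) = 0.019620.
z = −0.093655/0.019620 = -4.773.

z = -4.773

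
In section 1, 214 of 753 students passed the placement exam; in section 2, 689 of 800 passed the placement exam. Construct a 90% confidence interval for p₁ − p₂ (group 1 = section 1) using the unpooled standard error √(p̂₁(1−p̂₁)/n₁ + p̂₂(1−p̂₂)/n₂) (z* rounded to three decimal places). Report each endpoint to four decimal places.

p̂₁ = 0.28420, p̂₂ = 0.86125, so the observed difference is -0.57705.
Unpooled SE = √(p̂₁(1−p̂₁)/n₁ + p̂₂(1−p̂₂)/n₂) = √(0.000270158 + 0.000149373) = 0.020482.
The 90% critical value is z* = 1.645. Margin = 1.645·0.020482 = 0.03369.
CI: -0.57705 ± 0.03369 = (-0.6107, -0.5434).

(-0.6107, -0.5434)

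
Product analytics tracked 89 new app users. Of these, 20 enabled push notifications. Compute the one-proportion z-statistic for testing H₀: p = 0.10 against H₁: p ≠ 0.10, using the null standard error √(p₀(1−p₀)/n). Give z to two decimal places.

With x = 20 successes in n = 89, p̂ = 0.22472.
SE₀ = √(0.10·0.90/89) = 0.031800.
Test statistic: z = 0.12472/0.031800 = 3.92.

z = 3.92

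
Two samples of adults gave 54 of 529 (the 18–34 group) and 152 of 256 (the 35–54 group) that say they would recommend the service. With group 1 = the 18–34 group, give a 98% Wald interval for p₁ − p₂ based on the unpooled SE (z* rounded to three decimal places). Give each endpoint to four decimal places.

p̂₁ = 0.10208, p̂₂ = 0.59375, so the observed difference is -0.49167.
SE = √(0.000173269 + 0.000942230) = √0.001115499 = 0.033399.
For 98% confidence, z* = 2.326. Margin = 2.326·0.033399 = 0.07769.
CI: -0.49167 ± 0.07769 = (-0.5694, -0.4140).

(-0.5694, -0.4140)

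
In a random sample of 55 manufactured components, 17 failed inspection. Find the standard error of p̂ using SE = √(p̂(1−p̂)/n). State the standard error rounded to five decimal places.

SE = 0.06231

Sample proportion p̂ = 17/55 = 0.30909.
p̂(1−p̂) = 0.30909·0.69091 = 0.213553.
SE = √(0.213553/55) = √0.003882782 = 0.06231.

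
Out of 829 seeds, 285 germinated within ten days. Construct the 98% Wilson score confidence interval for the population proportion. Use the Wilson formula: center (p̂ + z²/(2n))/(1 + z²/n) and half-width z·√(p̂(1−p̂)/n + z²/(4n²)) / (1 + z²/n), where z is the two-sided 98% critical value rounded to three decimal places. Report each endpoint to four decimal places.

(0.3065, 0.3831)

p̂ = 285/829 = 0.34379; z = 2.326, so z² = 5.410276.
Denominator 1 + z²/n = 1 + 5.410276/829 = 1.006526.
Adjusted center: (0.34379 + z²/(2n))/1.006526 = 0.34480.
Radicand: p̂(1−p̂)/n + z²/(4n²) = 0.000272132 + 0.000001968 = 0.000274100.
Half-width = z·√(radicand)/denom = 2.326·0.016556/1.006526 = 0.03826.
So the interval runs from 0.3065 to 0.3831.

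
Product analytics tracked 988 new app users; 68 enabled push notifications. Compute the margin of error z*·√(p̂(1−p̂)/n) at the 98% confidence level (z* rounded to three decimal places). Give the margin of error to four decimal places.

With x = 68 successes in n = 988, p̂ = 0.06883.
Standard error of p̂: √(0.064089/988) = √0.000064867 = 0.008054.
For 98% confidence, z* = 2.326.
ME = 2.326·0.008054 = 0.0187.

ME = 0.0187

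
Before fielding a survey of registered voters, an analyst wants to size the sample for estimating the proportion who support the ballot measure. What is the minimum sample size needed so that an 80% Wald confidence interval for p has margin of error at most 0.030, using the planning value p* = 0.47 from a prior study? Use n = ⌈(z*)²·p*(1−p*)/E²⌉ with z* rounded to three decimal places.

n = 455

For 80% confidence, z* = 1.282.
p*(1−p*) = 0.47·0.53 = 0.2491.
(z*)²·p*(1−p*)/E² = 1.643524·0.2491/0.000900 = 454.891.
⌈454.891⌉ = 455.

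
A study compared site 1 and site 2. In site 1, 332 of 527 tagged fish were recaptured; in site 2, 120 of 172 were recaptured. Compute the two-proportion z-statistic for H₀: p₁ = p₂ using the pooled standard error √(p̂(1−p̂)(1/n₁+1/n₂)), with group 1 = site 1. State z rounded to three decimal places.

z = -1.613

Sample proportions: p̂₁ = 332/527 = 0.62998 and p̂₂ = 120/172 = 0.69767.
Pooled p̂ = (332+120)/(527+172) = 452/699 = 0.64664.
Pooled SE = √[0.2284973·0.00771149] ≈ 0.041977.
z = -0.06769/0.041977 = -1.613.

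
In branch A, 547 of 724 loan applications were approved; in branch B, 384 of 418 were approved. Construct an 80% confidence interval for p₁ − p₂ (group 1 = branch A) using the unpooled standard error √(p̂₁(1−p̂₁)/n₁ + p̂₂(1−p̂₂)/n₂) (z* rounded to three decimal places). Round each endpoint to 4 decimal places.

(-0.1898, -0.1364)

p̂₁ = 0.75552, p̂₂ = 0.91866, so the observed difference is -0.16314.
Unpooled SE = √(p̂₁(1−p̂₁)/n₁ + p̂₂(1−p̂₂)/n₂) = √(0.000255120 + 0.000178765) = 0.020830.
For 80% confidence, z* = 1.282. Margin of error = 0.02670.
Interval: -0.16314 ± 0.02670 → (-0.1898, -0.1364).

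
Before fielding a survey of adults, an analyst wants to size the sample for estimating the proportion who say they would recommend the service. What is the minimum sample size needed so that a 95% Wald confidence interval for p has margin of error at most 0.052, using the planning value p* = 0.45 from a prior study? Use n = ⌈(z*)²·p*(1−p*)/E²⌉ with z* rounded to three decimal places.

For 95% confidence, z* = 1.960.
p*(1−p*) = 0.45·0.55 = 0.2475.
Required n before rounding: 3.841600 × 0.2475 / 0.052² = 351.626.
Rounding up, n = 352.

n = 352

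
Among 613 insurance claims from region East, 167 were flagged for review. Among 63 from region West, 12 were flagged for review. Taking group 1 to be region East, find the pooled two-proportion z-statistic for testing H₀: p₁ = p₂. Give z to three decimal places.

z = 1.404

p̂₁ = 167/613 = 0.27243, p̂₂ = 12/63 = 0.19048.
Pooled p̂ = (167+12)/(613+63) = 179/676 = 0.26479.
SE = √[p̂(1−p̂)(1/n₁+1/n₂)] = √[0.26479·0.73521·(1/613+1/63)] ≈ 0.058376.
z = 0.08195/0.058376 = 1.404.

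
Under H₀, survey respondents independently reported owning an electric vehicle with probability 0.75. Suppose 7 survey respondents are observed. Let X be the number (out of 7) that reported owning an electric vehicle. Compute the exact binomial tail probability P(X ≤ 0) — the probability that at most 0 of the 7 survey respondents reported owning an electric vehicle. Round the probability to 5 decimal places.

P = 0.00006

X ~ Binomial(n=7, p=0.75).
P(X ≤ 0) = C(7,0)·0.75^0·0.25^7.
= 0.000061 = 0.00006.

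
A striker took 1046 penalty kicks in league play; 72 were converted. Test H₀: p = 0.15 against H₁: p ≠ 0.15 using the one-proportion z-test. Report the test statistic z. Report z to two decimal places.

z = -7.35

Sample proportion p̂ = 72/1046 = 0.06883.
SE₀ = √(0.15·0.85/1046) = 0.011041.
z = (p̂ − p₀)/SE = (0.06883 − 0.15)/0.011041 = -7.35.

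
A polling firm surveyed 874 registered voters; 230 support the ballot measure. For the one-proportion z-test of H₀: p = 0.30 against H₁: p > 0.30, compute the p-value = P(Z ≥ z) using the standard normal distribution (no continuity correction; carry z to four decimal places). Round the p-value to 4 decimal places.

p-value = 0.9913

p̂ = 230/874 = 0.26316.
Null standard error: √(0.30·0.70/874) = √0.000240275 = 0.015501.
z = (p̂ − p₀)/SE = (230/874 − 0.30)/0.015501 ≈ -2.3768.
p-value = P(Z ≥ z) with z = -2.3768 → 0.9913.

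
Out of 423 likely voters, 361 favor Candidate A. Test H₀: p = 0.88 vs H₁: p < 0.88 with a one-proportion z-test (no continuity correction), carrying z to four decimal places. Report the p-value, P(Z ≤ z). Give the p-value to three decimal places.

The sample proportion is 361/423 = 0.85343.
Under H₀, SE = √(p₀(1−p₀)/n) = √(0.88·0.12/423) = √0.000249645 = 0.015800.
Test statistic (full precision, shown to 4 dp): z = (361/423 − 0.88)/SE₀ ≈ -1.6818.
p-value = P(Z ≤ z) with z = -1.6818 → 0.046.

p-value = 0.046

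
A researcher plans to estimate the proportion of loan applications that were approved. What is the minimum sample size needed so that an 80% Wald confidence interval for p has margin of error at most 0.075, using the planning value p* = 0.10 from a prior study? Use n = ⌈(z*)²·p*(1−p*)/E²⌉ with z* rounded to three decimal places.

n = 27

The 80% critical value is z* = 1.282.
p*(1−p*) = 0.10·0.90 = 0.0900.
Required n before rounding: 1.643524 × 0.0900 / 0.075² = 26.296.
⌈26.296⌉ = 27.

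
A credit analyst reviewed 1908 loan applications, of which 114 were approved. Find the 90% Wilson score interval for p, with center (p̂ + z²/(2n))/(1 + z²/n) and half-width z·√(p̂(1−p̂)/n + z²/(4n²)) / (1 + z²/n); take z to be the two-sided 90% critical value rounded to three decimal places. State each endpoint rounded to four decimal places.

(0.0514, 0.0693)

Here p̂ = 114/1908 = 0.05975 and z = 1.645 (z² = 2.706025).
Denominator 1 + z²/n = 1 + 2.706025/1908 = 1.001418.
Center = (0.05975 + 0.000709)/1.001418 = 0.06037.
Radicand: p̂(1−p̂)/n + z²/(4n²) = 0.000029444 + 0.000000186 = 0.000029630.
Half-width = 1.645·√0.000029630/1.001418 = 0.00894.
CI: 0.06037 ± 0.00894 = (0.0514, 0.0693).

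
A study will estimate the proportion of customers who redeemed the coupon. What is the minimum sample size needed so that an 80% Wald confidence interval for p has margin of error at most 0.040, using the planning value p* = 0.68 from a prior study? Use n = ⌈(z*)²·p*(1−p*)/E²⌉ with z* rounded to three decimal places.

n = 224

z* = 1.282 at the 80% level.
p*(1−p*) = 0.2176.
Required n before rounding: 1.643524 × 0.2176 / 0.040² = 223.519.
⌈223.519⌉ = 224.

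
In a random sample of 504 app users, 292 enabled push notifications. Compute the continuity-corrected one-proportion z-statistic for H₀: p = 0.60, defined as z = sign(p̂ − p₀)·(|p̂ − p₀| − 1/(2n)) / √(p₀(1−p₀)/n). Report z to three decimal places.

p̂ = 292/504 = 0.57937. p̂ − p₀ = -0.020635.
1/(2n) = 0.000992.
Corrected numerator: |-0.020635| − 0.000992 = 0.019643.
Null standard error: √(0.60·0.40/504) = √0.000476190 = 0.021822.
z = (−)0.019643/0.021822 = -0.900.

z = -0.900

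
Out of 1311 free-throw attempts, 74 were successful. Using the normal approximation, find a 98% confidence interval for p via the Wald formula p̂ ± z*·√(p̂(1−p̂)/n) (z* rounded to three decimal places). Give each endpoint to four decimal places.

With x = 74 successes in n = 1311, p̂ = 0.05645.
SE(p̂) = √(0.05645·0.94355/1311) = 0.006374.
For 98% confidence, z* = 2.326.
Margin of error: 2.326 × 0.006374 = 0.01483.
Interval: 0.05645 ± 0.01483 → (0.0416, 0.0713).

(0.0416, 0.0713)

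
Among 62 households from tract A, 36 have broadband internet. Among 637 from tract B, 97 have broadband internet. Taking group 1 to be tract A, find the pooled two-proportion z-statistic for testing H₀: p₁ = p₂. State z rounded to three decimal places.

Sample proportions: p̂₁ = 36/62 = 0.58065 and p̂₂ = 97/637 = 0.15228.
Pooled p̂ = (36+97)/(62+637) = 133/699 = 0.19027.
Pooled SE = √[0.1540685·0.01769889] ≈ 0.052219.
z = (p̂₁ − p̂₂)/SE = (0.58065 − 0.15228)/0.052219 = 0.42837/0.052219 = 8.203.

z = 8.203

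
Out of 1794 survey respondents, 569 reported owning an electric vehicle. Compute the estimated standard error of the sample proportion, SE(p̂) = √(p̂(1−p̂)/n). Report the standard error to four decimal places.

SE = 0.0110

With x = 569 successes in n = 1794, p̂ = 0.31717.
p̂(1−p̂) = 0.216573.
SE = √(0.216573/1794) = √0.000120721 = 0.0110.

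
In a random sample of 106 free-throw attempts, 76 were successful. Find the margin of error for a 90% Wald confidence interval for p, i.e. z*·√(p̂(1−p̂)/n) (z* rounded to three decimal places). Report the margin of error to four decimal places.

With x = 76 successes in n = 106, p̂ = 0.71698.
SE = √(p̂(1−p̂)/n) = √(0.202919/106) = 0.043753.
For 90% confidence, z* = 1.645.
ME = 1.645·0.043753 = 0.0720.

ME = 0.0720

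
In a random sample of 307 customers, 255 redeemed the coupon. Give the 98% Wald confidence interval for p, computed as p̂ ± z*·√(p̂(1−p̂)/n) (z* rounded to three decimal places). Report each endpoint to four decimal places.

(0.7808, 0.8804)

Sample proportion p̂ = 255/307 = 0.83062.
Standard error of p̂: √(0.140691/307) = √0.000458277 = 0.021407.
z* = 2.326 at the 98% level.
Margin = 2.326·0.021407 = 0.04979.
So the interval runs from 0.7808 to 0.8804.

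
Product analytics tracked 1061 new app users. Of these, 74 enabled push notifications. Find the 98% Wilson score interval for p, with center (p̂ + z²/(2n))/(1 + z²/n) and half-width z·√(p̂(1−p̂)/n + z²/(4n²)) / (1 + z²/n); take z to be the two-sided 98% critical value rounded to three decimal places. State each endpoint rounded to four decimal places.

(0.0537, 0.0902)

p̂ = 74/1061 = 0.06975; z = 2.326, so z² = 5.410276.
Denominator 1 + z²/n = 1 + 5.410276/1061 = 1.005099.
Center = (0.06975 + 0.002550)/1.005099 = 0.07193.
Radicand: p̂(1−p̂)/n + z²/(4n²) = 0.000061151 + 0.000001202 = 0.000062353.
Half-width = 2.326·√0.000062353/1.005099 = 0.01827.
CI: 0.07193 ± 0.01827 = (0.0537, 0.0902).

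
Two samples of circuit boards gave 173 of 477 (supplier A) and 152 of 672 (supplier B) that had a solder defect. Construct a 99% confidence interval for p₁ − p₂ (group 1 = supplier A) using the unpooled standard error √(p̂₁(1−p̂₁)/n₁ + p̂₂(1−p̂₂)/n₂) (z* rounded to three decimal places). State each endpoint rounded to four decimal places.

p̂₁ = 0.36268, p̂₂ = 0.22619, so the observed difference is 0.13649.
Unpooled SE = √(p̂₁(1−p̂₁)/n₁ + p̂₂(1−p̂₂)/n₂) = √(0.000484579 + 0.000260459) = 0.027295.
z* = 2.576 at the 99% level. Margin = 2.576·0.027295 = 0.07031.
CI: 0.13649 ± 0.07031 = (0.0662, 0.2068).

(0.0662, 0.2068)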